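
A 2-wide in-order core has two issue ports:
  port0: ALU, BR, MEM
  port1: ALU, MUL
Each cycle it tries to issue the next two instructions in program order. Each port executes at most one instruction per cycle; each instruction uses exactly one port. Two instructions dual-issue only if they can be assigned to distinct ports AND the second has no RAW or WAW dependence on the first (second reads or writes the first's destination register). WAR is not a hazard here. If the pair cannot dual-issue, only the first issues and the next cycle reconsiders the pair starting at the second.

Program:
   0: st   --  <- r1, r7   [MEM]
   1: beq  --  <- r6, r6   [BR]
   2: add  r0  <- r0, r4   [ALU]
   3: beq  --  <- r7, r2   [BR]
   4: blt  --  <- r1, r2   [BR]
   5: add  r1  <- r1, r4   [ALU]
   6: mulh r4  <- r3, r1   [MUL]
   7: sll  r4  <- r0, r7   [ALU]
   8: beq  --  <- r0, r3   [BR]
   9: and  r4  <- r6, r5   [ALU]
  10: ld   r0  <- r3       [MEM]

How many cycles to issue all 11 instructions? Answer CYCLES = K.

CYCLES = 7

c0: i0 st.MEM  no-port MEM/BR
c1: i1/i2 beq.BR+add.ALU  2-wide
c2: i3 beq.BR  no-port BR/BR
c3: i4/i5 blt.BR+add.ALU  2-wide
c4: i6 mulh.MUL  WAW r4
c5: i7/i8 sll.ALU+beq.BR  2-wide
c6: i9/i10 and.ALU+ld.MEM  2-wide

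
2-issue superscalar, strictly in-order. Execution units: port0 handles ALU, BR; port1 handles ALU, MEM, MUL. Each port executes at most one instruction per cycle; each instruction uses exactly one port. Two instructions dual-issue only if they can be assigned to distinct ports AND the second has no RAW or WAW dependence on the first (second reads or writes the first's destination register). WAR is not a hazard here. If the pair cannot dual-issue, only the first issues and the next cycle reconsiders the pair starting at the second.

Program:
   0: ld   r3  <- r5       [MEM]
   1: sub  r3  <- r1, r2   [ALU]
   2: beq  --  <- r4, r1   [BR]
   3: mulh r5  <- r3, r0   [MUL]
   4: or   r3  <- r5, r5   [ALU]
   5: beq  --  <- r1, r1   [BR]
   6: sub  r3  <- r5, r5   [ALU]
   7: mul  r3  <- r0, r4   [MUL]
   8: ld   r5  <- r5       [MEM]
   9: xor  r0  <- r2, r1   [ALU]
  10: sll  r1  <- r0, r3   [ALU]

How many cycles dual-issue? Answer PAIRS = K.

  cy0 -> i0 (ld) WAW r3
  cy1 -> i1,i2 (sub/beq) pair
  cy2 -> i3 (mulh) RAW r5
  cy3 -> i4,i5 (or/beq) pair
  cy4 -> i6 (sub) WAW r3
  cy5 -> i7 (mul) no-port MUL/MEM
  cy6 -> i8,i9 (ld/xor) pair
  cy7 -> i10 (sll) tail

PAIRS = 3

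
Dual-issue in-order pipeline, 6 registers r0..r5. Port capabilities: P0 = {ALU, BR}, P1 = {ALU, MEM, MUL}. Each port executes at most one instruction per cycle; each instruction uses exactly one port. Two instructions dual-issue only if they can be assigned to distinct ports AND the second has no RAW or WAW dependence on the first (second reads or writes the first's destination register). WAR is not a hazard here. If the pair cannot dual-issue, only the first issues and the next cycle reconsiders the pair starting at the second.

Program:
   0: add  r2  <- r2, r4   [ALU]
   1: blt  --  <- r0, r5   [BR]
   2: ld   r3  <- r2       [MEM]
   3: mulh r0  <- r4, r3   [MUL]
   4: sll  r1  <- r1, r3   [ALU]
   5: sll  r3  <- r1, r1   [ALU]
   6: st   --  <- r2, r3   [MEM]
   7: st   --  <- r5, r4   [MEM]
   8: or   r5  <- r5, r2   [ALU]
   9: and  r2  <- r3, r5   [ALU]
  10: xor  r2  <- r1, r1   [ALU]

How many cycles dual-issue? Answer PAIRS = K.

c0: i0+i1 add;blt  2-wide
c1: i2 ld  no-port MEM/MUL
c2: i3+i4 mulh;sll  2-wide
c3: i5 sll  RAW r3
c4: i6 st  no-port MEM/MEM
c5: i7+i8 st;or  2-wide
c6: i9 and  WAW r2
c7: i10 xor  tail

PAIRS = 3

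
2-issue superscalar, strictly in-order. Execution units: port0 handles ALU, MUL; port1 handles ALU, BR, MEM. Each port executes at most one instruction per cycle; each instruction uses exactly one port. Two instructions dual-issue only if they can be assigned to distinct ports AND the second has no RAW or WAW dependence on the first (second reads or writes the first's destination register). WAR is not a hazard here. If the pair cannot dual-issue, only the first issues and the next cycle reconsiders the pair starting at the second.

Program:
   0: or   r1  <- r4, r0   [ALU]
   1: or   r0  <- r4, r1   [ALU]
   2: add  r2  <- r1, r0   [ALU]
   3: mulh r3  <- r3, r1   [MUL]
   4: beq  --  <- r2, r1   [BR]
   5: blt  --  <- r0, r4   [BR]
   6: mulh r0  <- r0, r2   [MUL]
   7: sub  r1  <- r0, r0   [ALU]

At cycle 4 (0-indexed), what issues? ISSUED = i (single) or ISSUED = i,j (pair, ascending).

0. or.ALU @i0  | RAW r1
1. or.ALU @i1  | RAW r0
2. add.ALU+mulh.MUL @i2,i3  | 2-wide
3. beq.BR @i4  | no-port BR/BR
4. blt.BR+mulh.MUL @i5,i6  | 2-wide
5. sub.ALU @i7  | tail

ISSUED = 5,6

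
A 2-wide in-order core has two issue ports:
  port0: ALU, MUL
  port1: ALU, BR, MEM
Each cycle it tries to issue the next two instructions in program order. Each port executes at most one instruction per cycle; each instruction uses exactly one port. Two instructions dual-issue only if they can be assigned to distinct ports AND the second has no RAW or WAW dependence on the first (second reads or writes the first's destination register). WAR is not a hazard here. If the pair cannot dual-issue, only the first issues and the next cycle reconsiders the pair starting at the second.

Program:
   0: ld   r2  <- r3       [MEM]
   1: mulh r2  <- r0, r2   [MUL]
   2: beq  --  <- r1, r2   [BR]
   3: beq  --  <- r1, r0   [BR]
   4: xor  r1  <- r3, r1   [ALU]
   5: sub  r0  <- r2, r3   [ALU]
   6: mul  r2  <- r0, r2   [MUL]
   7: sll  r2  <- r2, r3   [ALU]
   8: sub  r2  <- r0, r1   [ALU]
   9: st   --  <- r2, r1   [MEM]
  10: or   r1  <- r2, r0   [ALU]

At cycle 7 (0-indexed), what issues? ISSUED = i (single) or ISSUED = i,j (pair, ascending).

t=0 i0:ld ; RAW+WAW r2
t=1 i1:mulh ; RAW r2
t=2 i2:beq ; no-port BR/BR
t=3 i3/i4:beq+xor ; dual
t=4 i5:sub ; RAW r0
t=5 i6:mul ; RAW+WAW r2
t=6 i7:sll ; WAW r2
t=7 i8:sub ; RAW r2
t=8 i9/i10:st+or ; dual

ISSUED = 8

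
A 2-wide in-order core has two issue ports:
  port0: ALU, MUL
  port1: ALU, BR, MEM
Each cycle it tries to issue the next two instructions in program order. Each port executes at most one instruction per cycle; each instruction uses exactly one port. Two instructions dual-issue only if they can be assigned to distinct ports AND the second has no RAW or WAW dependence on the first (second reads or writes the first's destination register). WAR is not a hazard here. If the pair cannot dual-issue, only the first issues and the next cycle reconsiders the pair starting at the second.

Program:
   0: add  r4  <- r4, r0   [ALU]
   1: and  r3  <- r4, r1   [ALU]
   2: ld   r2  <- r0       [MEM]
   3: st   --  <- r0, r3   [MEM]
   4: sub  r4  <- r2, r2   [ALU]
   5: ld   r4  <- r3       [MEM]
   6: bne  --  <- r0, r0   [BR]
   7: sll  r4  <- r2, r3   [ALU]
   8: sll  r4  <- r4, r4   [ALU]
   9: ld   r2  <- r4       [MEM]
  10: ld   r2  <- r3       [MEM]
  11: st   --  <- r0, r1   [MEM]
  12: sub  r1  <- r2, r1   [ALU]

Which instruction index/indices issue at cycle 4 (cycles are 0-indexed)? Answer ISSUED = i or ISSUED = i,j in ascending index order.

ISSUED = 6,7

0. add @i0  | RAW r4
1. and ld @i1,i2  | pair
2. st sub @i3,i4  | pair
3. ld @i5  | no-port MEM/BR
4. bne sll @i6,i7  | pair
5. sll @i8  | RAW r4
6. ld @i9  | no-port MEM/MEM
7. ld @i10  | no-port MEM/MEM
8. st sub @i11,i12  | pair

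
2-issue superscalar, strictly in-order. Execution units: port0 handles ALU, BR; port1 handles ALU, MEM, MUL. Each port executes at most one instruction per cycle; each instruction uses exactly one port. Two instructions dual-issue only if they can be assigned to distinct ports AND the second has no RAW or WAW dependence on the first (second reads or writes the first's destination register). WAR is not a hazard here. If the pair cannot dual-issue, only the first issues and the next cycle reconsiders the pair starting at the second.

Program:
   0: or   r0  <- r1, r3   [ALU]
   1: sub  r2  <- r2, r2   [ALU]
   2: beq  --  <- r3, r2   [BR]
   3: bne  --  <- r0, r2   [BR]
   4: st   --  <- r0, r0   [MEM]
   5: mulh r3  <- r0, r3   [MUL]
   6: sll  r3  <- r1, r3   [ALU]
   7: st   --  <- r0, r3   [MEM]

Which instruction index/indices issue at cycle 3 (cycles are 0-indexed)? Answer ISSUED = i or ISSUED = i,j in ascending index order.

0. or.ALU/sub.ALU @i0&i1  | 2-wide
1. beq.BR @i2  | no-port BR/BR
2. bne.BR/st.MEM @i3&i4  | 2-wide
3. mulh.MUL @i5  | RAW+WAW r3
4. sll.ALU @i6  | RAW r3
5. st.MEM @i7  | tail

ISSUED = 5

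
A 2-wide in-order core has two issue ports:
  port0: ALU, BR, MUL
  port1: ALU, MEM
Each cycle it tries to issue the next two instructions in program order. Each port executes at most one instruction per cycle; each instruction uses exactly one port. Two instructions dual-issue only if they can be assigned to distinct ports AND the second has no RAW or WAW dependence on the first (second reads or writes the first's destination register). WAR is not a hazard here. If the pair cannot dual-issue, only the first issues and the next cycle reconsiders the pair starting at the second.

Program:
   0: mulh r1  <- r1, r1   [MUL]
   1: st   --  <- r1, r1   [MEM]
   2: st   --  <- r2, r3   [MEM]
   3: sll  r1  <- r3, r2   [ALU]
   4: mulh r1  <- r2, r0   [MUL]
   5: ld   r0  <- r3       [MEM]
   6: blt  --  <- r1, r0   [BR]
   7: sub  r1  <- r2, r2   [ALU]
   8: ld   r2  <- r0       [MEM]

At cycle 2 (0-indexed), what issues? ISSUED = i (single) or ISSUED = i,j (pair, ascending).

#0 head=0: mulh.MUL i0 RAW r1
#1 head=1: st.MEM i1 no-port MEM/MEM
#2 head=2: st.MEM+sll.ALU i2,i3 2-wide
#3 head=4: mulh.MUL+ld.MEM i4,i5 2-wide
#4 head=6: blt.BR+sub.ALU i6,i7 2-wide
#5 head=8: ld.MEM i8 tail

ISSUED = 2,3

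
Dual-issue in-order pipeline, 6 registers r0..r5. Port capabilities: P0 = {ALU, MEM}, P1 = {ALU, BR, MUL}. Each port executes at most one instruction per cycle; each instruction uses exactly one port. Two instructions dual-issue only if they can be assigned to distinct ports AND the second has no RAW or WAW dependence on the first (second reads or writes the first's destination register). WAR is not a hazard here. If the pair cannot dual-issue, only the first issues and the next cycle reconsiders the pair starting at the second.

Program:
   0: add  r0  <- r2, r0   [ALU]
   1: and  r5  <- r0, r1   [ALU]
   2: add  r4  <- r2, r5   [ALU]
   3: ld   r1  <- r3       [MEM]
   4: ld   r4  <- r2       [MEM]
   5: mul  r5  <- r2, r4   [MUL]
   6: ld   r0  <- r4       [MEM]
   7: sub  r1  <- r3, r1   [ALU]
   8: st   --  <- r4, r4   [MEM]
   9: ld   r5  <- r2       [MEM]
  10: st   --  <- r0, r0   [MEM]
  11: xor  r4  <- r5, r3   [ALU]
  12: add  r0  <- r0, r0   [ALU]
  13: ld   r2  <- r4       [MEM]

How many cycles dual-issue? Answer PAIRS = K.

PAIRS = 5

  cy0 -> i0 (add.ALU) RAW r0
  cy1 -> i1 (and.ALU) RAW r5
  cy2 -> i2+i3 (add.ALU ld.MEM) dual
  cy3 -> i4 (ld.MEM) RAW r4
  cy4 -> i5+i6 (mul.MUL ld.MEM) dual
  cy5 -> i7+i8 (sub.ALU st.MEM) dual
  cy6 -> i9 (ld.MEM) no-port MEM/MEM
  cy7 -> i10+i11 (st.MEM xor.ALU) dual
  cy8 -> i12+i13 (add.ALU ld.MEM) dual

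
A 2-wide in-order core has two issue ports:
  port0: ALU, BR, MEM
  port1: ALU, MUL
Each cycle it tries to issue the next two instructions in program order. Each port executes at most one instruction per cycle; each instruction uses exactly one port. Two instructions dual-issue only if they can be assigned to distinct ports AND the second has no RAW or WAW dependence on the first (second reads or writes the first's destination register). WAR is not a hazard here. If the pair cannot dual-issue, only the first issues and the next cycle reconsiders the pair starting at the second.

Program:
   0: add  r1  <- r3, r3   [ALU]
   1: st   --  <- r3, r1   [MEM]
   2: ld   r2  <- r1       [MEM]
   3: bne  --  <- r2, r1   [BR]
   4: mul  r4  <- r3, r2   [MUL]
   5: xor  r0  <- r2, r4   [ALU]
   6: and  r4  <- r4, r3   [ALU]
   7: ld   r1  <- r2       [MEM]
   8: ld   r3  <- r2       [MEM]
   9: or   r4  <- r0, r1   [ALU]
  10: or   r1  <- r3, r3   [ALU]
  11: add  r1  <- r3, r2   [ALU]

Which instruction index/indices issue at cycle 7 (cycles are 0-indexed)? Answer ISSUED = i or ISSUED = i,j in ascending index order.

t=0 i0:add ; RAW r1
t=1 i1:st ; no-port MEM/MEM
t=2 i2:ld ; no-port MEM/BR
t=3 i3&i4:bne;mul ; pair
t=4 i5&i6:xor;and ; pair
t=5 i7:ld ; no-port MEM/MEM
t=6 i8&i9:ld;or ; pair
t=7 i10:or ; WAW r1
t=8 i11:add ; tail

ISSUED = 10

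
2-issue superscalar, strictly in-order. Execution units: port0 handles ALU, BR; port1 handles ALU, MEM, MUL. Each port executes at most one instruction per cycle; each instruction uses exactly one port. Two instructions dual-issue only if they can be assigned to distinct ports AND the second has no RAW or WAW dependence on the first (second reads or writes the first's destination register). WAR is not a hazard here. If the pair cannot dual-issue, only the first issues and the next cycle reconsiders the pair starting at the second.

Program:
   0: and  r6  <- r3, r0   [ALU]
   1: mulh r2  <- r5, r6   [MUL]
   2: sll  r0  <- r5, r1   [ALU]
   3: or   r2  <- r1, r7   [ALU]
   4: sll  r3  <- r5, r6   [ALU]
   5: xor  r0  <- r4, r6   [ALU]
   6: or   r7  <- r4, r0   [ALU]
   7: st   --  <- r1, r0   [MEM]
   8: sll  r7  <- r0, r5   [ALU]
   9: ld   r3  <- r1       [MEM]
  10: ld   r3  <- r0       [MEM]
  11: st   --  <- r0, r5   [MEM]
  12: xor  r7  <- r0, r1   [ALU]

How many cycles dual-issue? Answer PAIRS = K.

  cy0 -> i0 (and) RAW r6
  cy1 -> i1/i2 (mulh sll) 2-wide
  cy2 -> i3/i4 (or sll) 2-wide
  cy3 -> i5 (xor) RAW r0
  cy4 -> i6/i7 (or st) 2-wide
  cy5 -> i8/i9 (sll ld) 2-wide
  cy6 -> i10 (ld) no-port MEM/MEM
  cy7 -> i11/i12 (st xor) 2-wide

PAIRS = 5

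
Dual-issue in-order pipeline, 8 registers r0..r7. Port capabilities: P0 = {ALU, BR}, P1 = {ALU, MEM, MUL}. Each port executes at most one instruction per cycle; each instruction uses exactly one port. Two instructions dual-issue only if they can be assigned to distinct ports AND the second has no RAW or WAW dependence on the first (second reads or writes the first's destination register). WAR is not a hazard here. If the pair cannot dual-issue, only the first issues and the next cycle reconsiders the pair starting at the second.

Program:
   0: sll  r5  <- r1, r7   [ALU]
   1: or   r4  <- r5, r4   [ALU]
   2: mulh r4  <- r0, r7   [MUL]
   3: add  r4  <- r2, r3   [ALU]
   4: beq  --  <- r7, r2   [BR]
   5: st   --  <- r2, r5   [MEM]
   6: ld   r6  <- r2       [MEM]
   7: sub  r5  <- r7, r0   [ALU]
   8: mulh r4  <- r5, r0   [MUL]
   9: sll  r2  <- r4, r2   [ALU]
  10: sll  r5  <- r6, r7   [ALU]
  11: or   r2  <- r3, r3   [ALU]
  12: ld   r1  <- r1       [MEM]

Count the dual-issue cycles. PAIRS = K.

PAIRS = 4

  cy0 -> i0 (sll) RAW r5
  cy1 -> i1 (or) WAW r4
  cy2 -> i2 (mulh) WAW r4
  cy3 -> i3,i4 (add+beq) pair
  cy4 -> i5 (st) no-port MEM/MEM
  cy5 -> i6,i7 (ld+sub) pair
  cy6 -> i8 (mulh) RAW r4
  cy7 -> i9,i10 (sll+sll) pair
  cy8 -> i11,i12 (or+ld) pair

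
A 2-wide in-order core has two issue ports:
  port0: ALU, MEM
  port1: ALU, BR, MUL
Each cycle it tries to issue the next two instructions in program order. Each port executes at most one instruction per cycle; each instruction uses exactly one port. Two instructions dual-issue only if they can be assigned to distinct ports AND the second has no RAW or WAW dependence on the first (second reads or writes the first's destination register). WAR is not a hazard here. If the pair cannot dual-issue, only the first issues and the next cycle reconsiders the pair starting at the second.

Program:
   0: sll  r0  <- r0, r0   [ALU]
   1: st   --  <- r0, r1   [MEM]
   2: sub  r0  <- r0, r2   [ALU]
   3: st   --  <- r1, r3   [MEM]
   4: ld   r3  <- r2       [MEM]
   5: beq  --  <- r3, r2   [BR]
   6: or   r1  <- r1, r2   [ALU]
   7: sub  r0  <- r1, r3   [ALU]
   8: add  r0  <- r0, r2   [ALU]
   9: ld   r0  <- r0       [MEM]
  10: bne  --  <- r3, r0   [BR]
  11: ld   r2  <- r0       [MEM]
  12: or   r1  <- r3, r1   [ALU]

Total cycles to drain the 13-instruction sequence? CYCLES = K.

CYCLES = 10

t=0 i0:sll ; RAW r0
t=1 i1,i2:st sub ; dual
t=2 i3:st ; no-port MEM/MEM
t=3 i4:ld ; RAW r3
t=4 i5,i6:beq or ; dual
t=5 i7:sub ; RAW+WAW r0
t=6 i8:add ; RAW+WAW r0
t=7 i9:ld ; RAW r0
t=8 i10,i11:bne ld ; dual
t=9 i12:or ; tail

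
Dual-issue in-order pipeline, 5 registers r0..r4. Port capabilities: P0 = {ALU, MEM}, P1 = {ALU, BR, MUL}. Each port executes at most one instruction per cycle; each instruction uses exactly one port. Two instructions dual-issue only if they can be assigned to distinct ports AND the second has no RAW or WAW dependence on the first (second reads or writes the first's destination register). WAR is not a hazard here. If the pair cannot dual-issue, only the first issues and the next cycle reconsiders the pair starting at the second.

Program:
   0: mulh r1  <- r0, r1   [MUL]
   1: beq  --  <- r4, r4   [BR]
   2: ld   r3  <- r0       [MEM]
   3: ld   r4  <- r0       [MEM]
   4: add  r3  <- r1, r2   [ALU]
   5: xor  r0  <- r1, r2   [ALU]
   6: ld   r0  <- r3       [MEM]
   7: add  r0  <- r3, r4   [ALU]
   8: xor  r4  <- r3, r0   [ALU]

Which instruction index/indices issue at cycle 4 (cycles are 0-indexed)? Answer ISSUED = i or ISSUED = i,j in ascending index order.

#0 head=0: mulh.MUL i0 no-port MUL/BR
#1 head=1: beq.BR/ld.MEM i1/i2 2-wide
#2 head=3: ld.MEM/add.ALU i3/i4 2-wide
#3 head=5: xor.ALU i5 WAW r0
#4 head=6: ld.MEM i6 WAW r0
#5 head=7: add.ALU i7 RAW r0
#6 head=8: xor.ALU i8 tail

ISSUED = 6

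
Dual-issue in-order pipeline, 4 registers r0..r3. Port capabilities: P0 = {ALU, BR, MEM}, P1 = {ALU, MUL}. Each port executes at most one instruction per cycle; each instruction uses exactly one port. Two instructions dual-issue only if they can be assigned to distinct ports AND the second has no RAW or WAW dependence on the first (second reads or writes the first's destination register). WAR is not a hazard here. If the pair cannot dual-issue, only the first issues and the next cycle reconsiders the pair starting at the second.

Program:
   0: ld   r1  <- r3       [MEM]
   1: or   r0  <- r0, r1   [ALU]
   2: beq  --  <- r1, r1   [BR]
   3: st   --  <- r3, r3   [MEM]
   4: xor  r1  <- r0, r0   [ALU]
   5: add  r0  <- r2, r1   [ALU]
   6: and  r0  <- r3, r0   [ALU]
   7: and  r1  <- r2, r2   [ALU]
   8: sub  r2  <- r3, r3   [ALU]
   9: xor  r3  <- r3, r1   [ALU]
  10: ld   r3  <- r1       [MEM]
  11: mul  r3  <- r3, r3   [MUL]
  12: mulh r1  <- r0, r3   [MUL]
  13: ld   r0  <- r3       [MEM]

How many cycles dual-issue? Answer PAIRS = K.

PAIRS = 5

0. ld.MEM @i0  | RAW r1
1. or.ALU+beq.BR @i1+i2  | pair
2. st.MEM+xor.ALU @i3+i4  | pair
3. add.ALU @i5  | RAW+WAW r0
4. and.ALU+and.ALU @i6+i7  | pair
5. sub.ALU+xor.ALU @i8+i9  | pair
6. ld.MEM @i10  | RAW+WAW r3
7. mul.MUL @i11  | no-port MUL/MUL
8. mulh.MUL+ld.MEM @i12+i13  | pair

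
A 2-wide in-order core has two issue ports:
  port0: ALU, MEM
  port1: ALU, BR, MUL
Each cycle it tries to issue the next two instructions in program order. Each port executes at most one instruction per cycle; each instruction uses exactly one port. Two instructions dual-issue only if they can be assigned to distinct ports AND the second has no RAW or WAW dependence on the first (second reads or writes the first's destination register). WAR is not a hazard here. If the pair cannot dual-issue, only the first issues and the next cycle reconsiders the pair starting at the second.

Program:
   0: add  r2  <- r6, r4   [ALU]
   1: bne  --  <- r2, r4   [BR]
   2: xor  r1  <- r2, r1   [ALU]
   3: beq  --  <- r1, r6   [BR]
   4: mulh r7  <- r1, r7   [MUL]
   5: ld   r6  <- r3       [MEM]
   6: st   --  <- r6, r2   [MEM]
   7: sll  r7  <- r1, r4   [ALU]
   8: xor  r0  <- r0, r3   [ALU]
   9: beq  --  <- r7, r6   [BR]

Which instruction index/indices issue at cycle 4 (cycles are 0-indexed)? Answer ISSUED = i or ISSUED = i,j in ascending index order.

t=0 i0:add ; RAW r2
t=1 i1+i2:bne+xor ; pair
t=2 i3:beq ; no-port BR/MUL
t=3 i4+i5:mulh+ld ; pair
t=4 i6+i7:st+sll ; pair
t=5 i8+i9:xor+beq ; pair

ISSUED = 6,7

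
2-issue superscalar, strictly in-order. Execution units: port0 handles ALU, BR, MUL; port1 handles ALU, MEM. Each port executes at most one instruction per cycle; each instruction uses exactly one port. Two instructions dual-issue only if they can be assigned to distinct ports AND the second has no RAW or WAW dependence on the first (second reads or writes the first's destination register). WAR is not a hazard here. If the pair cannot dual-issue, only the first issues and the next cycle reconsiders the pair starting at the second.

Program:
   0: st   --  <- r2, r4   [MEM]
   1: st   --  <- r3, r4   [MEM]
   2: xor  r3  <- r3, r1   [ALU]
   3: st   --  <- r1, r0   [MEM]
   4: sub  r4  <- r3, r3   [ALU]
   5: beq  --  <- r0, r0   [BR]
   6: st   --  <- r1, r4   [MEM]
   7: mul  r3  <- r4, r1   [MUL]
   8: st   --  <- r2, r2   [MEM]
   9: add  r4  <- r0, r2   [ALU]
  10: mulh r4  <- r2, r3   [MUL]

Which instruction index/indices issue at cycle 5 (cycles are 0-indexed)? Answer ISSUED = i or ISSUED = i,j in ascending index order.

  cy0 -> i0 (st.MEM) no-port MEM/MEM
  cy1 -> i1&i2 (st.MEM;xor.ALU) dual
  cy2 -> i3&i4 (st.MEM;sub.ALU) dual
  cy3 -> i5&i6 (beq.BR;st.MEM) dual
  cy4 -> i7&i8 (mul.MUL;st.MEM) dual
  cy5 -> i9 (add.ALU) WAW r4
  cy6 -> i10 (mulh.MUL) tail

ISSUED = 9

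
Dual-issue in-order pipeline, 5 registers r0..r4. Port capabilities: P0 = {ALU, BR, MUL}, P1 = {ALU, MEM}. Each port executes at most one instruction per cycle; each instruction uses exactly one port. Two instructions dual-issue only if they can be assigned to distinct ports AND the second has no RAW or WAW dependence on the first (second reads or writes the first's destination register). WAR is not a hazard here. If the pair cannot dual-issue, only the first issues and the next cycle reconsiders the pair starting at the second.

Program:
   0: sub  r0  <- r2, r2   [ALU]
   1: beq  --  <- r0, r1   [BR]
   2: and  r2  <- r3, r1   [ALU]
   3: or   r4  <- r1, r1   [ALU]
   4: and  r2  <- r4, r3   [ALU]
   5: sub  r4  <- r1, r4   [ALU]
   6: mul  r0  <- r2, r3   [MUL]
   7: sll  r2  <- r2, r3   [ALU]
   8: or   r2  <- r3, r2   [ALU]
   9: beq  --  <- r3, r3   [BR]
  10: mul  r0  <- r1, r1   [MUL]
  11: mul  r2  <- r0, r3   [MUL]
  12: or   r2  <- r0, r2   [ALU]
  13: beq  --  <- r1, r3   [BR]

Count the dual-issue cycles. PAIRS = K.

0. sub.ALU @i0  | RAW r0
1. beq.BR+and.ALU @i1&i2  | 2-wide
2. or.ALU @i3  | RAW r4
3. and.ALU+sub.ALU @i4&i5  | 2-wide
4. mul.MUL+sll.ALU @i6&i7  | 2-wide
5. or.ALU+beq.BR @i8&i9  | 2-wide
6. mul.MUL @i10  | no-port MUL/MUL
7. mul.MUL @i11  | RAW+WAW r2
8. or.ALU+beq.BR @i12&i13  | 2-wide

PAIRS = 5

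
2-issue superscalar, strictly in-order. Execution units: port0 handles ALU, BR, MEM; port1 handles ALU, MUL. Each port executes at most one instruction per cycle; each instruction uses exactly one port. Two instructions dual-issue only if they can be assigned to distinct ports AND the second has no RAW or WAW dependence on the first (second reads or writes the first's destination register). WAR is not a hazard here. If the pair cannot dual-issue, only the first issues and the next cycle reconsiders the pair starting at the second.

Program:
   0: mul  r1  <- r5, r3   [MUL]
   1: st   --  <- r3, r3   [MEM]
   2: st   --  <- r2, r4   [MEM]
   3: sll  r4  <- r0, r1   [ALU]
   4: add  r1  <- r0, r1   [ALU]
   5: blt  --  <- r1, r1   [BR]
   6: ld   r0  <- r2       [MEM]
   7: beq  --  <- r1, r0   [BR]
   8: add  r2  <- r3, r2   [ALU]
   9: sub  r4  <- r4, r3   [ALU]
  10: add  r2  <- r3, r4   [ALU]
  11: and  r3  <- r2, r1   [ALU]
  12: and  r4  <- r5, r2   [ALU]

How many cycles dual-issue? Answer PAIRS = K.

PAIRS = 4

0. mul st @i0&i1  | pair
1. st sll @i2&i3  | pair
2. add @i4  | RAW r1
3. blt @i5  | no-port BR/MEM
4. ld @i6  | no-port MEM/BR
5. beq add @i7&i8  | pair
6. sub @i9  | RAW r4
7. add @i10  | RAW r2
8. and and @i11&i12  | pair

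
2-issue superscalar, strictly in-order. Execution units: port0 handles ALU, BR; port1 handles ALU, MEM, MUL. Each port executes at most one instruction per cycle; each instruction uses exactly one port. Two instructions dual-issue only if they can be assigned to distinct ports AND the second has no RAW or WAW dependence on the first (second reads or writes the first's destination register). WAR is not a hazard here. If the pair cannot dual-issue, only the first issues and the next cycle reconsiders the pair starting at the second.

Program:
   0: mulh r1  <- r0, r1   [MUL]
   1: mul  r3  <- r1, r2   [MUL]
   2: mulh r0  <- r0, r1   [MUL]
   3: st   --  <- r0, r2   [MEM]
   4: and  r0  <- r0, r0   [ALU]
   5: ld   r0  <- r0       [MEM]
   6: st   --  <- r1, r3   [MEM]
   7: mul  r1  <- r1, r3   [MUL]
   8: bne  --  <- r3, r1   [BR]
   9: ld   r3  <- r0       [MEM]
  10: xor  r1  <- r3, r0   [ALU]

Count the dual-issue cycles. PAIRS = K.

t=0 i0:mulh ; no-port MUL/MUL
t=1 i1:mul ; no-port MUL/MUL
t=2 i2:mulh ; no-port MUL/MEM
t=3 i3+i4:st/and ; pair
t=4 i5:ld ; no-port MEM/MEM
t=5 i6:st ; no-port MEM/MUL
t=6 i7:mul ; RAW r1
t=7 i8+i9:bne/ld ; pair
t=8 i10:xor ; tail

PAIRS = 2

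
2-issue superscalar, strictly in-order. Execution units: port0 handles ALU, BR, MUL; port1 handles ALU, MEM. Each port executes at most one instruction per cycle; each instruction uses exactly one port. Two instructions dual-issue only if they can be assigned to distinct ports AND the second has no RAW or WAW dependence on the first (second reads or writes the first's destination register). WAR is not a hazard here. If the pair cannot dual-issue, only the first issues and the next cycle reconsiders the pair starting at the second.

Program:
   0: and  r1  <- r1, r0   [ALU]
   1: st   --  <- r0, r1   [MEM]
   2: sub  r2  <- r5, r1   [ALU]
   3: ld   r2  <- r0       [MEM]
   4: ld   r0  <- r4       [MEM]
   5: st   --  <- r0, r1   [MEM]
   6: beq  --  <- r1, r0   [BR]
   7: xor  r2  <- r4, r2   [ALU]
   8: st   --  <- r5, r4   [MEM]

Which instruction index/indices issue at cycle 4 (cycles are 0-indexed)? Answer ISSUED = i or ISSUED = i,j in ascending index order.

ISSUED = 5,6

  cy0 -> i0 (and) RAW r1
  cy1 -> i1/i2 (st;sub) dual
  cy2 -> i3 (ld) no-port MEM/MEM
  cy3 -> i4 (ld) no-port MEM/MEM
  cy4 -> i5/i6 (st;beq) dual
  cy5 -> i7/i8 (xor;st) dual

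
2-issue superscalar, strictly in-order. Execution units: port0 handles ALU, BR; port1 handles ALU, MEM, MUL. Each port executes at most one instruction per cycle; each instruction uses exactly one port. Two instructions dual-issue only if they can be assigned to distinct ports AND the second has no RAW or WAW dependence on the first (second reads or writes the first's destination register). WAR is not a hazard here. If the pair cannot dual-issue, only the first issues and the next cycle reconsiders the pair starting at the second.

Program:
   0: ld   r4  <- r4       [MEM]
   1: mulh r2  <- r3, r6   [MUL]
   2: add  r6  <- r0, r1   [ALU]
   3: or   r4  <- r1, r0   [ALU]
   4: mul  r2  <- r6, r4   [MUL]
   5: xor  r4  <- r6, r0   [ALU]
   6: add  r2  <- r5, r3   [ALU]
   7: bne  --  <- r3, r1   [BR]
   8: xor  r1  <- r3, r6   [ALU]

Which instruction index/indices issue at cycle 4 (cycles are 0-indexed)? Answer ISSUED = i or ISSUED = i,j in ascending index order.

ISSUED = 6,7

t=0 i0:ld.MEM ; no-port MEM/MUL
t=1 i1&i2:mulh.MUL add.ALU ; dual
t=2 i3:or.ALU ; RAW r4
t=3 i4&i5:mul.MUL xor.ALU ; dual
t=4 i6&i7:add.ALU bne.BR ; dual
t=5 i8:xor.ALU ; tail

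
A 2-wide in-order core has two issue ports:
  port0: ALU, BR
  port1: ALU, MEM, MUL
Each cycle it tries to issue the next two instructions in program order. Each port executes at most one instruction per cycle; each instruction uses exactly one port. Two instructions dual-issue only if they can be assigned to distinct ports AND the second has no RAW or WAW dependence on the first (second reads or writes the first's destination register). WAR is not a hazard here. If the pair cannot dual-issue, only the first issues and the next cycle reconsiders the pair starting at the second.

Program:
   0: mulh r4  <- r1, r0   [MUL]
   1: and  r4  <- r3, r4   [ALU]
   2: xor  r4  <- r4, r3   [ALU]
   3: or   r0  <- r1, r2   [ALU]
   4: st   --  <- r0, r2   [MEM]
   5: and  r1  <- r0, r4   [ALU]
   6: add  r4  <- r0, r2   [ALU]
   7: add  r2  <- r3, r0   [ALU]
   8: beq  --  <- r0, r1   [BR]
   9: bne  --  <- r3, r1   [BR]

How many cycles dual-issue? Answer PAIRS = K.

t=0 i0:mulh ; RAW+WAW r4
t=1 i1:and ; RAW+WAW r4
t=2 i2+i3:xor/or ; 2-wide
t=3 i4+i5:st/and ; 2-wide
t=4 i6+i7:add/add ; 2-wide
t=5 i8:beq ; no-port BR/BR
t=6 i9:bne ; tail

PAIRS = 3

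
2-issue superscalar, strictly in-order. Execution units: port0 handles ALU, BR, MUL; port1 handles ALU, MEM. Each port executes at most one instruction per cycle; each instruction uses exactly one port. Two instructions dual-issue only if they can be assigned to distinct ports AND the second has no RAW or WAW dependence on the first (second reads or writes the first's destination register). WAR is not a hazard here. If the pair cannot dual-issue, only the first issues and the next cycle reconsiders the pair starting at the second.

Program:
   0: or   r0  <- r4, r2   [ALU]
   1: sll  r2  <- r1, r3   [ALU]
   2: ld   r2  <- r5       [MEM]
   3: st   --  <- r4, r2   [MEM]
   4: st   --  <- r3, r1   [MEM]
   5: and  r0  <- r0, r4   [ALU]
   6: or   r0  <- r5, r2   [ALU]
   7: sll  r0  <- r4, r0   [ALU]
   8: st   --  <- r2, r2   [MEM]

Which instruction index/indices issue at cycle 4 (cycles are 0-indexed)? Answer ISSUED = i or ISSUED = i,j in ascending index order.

ISSUED = 6

  cy0 -> i0+i1 (or.ALU sll.ALU) pair
  cy1 -> i2 (ld.MEM) no-port MEM/MEM
  cy2 -> i3 (st.MEM) no-port MEM/MEM
  cy3 -> i4+i5 (st.MEM and.ALU) pair
  cy4 -> i6 (or.ALU) RAW+WAW r0
  cy5 -> i7+i8 (sll.ALU st.MEM) pair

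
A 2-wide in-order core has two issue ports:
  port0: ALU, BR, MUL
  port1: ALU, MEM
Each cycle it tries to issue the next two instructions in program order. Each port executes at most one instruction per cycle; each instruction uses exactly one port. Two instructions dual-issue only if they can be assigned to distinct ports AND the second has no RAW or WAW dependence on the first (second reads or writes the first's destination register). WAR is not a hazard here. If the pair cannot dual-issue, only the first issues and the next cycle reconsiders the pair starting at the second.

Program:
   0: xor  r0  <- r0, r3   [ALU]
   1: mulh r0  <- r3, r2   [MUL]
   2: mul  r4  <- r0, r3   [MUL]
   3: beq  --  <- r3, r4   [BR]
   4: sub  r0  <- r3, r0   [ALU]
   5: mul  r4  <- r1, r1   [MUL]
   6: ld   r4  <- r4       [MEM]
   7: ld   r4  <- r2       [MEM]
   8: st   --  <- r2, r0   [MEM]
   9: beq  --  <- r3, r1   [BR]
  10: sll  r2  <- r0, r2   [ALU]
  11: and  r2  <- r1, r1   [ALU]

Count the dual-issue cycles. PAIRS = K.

PAIRS = 2

  cy0 -> i0 (xor.ALU) WAW r0
  cy1 -> i1 (mulh.MUL) no-port MUL/MUL
  cy2 -> i2 (mul.MUL) no-port MUL/BR
  cy3 -> i3&i4 (beq.BR/sub.ALU) 2-wide
  cy4 -> i5 (mul.MUL) RAW+WAW r4
  cy5 -> i6 (ld.MEM) no-port MEM/MEM
  cy6 -> i7 (ld.MEM) no-port MEM/MEM
  cy7 -> i8&i9 (st.MEM/beq.BR) 2-wide
  cy8 -> i10 (sll.ALU) WAW r2
  cy9 -> i11 (and.ALU) tail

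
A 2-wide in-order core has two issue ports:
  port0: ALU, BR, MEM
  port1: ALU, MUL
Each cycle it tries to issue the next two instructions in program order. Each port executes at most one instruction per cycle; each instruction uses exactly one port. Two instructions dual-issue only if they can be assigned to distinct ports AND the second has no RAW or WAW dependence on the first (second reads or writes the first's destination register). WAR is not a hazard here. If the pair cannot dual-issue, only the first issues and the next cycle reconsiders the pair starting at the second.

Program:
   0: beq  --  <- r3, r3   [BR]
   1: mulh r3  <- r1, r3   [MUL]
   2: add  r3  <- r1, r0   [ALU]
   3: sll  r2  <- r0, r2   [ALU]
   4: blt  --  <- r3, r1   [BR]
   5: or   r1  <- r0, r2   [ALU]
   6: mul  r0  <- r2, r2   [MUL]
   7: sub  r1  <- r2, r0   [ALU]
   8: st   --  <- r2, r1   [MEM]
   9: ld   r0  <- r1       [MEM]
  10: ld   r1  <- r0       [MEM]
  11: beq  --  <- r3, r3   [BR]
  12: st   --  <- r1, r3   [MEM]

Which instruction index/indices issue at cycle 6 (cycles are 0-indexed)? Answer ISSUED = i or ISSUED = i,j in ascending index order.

0. beq/mulh @i0,i1  | dual
1. add/sll @i2,i3  | dual
2. blt/or @i4,i5  | dual
3. mul @i6  | RAW r0
4. sub @i7  | RAW r1
5. st @i8  | no-port MEM/MEM
6. ld @i9  | no-port MEM/MEM
7. ld @i10  | no-port MEM/BR
8. beq @i11  | no-port BR/MEM
9. st @i12  | tail

ISSUED = 9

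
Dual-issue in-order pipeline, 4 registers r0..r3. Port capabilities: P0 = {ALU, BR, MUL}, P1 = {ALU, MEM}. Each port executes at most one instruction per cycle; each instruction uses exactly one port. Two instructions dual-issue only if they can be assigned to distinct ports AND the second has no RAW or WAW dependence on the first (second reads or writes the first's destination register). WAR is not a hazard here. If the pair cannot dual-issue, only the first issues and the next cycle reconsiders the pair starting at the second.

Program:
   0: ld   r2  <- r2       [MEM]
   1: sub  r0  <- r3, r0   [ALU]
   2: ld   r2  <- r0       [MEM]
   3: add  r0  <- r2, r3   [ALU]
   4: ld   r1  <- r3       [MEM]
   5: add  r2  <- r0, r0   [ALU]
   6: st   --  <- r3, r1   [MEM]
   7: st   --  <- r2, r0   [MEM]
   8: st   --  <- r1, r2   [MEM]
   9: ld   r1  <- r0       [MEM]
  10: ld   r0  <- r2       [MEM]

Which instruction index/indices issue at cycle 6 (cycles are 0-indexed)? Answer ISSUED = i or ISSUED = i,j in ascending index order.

ISSUED = 9

c0: i0,i1 ld.MEM;sub.ALU  pair
c1: i2 ld.MEM  RAW r2
c2: i3,i4 add.ALU;ld.MEM  pair
c3: i5,i6 add.ALU;st.MEM  pair
c4: i7 st.MEM  no-port MEM/MEM
c5: i8 st.MEM  no-port MEM/MEM
c6: i9 ld.MEM  no-port MEM/MEM
c7: i10 ld.MEM  tail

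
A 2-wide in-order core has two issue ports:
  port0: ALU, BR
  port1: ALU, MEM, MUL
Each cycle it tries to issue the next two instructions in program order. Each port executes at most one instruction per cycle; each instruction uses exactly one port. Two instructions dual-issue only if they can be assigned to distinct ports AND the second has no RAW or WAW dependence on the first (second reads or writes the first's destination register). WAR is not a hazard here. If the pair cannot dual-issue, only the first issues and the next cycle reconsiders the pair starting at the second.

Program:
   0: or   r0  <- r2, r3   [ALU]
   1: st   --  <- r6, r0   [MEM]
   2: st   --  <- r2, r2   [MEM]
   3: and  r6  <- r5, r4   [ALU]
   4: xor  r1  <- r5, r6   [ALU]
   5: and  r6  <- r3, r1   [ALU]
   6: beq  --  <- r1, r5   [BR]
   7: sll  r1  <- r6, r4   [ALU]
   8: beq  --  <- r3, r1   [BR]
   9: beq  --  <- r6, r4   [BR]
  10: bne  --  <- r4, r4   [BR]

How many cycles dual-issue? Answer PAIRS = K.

t=0 i0:or ; RAW r0
t=1 i1:st ; no-port MEM/MEM
t=2 i2+i3:st/and ; pair
t=3 i4:xor ; RAW r1
t=4 i5+i6:and/beq ; pair
t=5 i7:sll ; RAW r1
t=6 i8:beq ; no-port BR/BR
t=7 i9:beq ; no-port BR/BR
t=8 i10:bne ; tail

PAIRS = 2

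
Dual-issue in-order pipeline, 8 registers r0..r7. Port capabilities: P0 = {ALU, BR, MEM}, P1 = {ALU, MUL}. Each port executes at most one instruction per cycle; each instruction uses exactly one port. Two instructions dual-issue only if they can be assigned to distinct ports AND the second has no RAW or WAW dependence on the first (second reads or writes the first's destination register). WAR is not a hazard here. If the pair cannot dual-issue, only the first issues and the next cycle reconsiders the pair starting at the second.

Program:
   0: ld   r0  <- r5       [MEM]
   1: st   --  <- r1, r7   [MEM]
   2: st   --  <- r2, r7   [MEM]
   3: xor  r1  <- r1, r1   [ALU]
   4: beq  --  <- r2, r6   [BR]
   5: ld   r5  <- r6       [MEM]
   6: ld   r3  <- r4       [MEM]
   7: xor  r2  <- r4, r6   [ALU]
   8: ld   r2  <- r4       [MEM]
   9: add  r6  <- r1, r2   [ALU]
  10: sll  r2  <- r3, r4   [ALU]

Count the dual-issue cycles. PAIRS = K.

[0] i0  ld  -- no-port MEM/MEM
[1] i1  st  -- no-port MEM/MEM
[2] i2,i3  st/xor  -- pair
[3] i4  beq  -- no-port BR/MEM
[4] i5  ld  -- no-port MEM/MEM
[5] i6,i7  ld/xor  -- pair
[6] i8  ld  -- RAW r2
[7] i9,i10  add/sll  -- pair

PAIRS = 3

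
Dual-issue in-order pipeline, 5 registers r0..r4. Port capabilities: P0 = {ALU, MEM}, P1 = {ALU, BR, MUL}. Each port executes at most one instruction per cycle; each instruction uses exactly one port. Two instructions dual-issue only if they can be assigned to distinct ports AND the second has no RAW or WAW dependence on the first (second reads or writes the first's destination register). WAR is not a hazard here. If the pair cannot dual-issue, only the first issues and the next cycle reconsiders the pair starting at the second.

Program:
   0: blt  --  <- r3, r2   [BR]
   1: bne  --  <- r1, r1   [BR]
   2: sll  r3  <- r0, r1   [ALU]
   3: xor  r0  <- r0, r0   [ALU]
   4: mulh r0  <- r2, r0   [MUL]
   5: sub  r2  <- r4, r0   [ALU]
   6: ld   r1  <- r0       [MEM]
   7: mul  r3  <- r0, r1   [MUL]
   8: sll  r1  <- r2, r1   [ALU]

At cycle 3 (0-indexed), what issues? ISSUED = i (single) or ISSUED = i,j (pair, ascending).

c0: i0 blt.BR  no-port BR/BR
c1: i1&i2 bne.BR;sll.ALU  pair
c2: i3 xor.ALU  RAW+WAW r0
c3: i4 mulh.MUL  RAW r0
c4: i5&i6 sub.ALU;ld.MEM  pair
c5: i7&i8 mul.MUL;sll.ALU  pair

ISSUED = 4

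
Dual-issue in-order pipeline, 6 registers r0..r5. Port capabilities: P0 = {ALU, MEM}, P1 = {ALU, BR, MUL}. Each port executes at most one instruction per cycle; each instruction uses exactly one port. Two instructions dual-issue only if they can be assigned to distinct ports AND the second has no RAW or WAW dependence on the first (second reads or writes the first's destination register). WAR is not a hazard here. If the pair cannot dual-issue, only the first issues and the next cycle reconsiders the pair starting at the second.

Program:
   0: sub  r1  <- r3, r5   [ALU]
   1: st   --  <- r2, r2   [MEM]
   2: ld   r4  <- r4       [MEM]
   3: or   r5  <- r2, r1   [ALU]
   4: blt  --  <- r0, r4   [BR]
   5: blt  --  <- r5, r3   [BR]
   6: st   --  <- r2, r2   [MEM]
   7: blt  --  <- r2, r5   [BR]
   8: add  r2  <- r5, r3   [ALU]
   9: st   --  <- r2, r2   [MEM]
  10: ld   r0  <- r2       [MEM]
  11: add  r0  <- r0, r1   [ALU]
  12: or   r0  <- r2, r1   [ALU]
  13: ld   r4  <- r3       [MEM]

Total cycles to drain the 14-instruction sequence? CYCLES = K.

#0 head=0: sub.ALU st.MEM i0/i1 2-wide
#1 head=2: ld.MEM or.ALU i2/i3 2-wide
#2 head=4: blt.BR i4 no-port BR/BR
#3 head=5: blt.BR st.MEM i5/i6 2-wide
#4 head=7: blt.BR add.ALU i7/i8 2-wide
#5 head=9: st.MEM i9 no-port MEM/MEM
#6 head=10: ld.MEM i10 RAW+WAW r0
#7 head=11: add.ALU i11 WAW r0
#8 head=12: or.ALU ld.MEM i12/i13 2-wide

CYCLES = 9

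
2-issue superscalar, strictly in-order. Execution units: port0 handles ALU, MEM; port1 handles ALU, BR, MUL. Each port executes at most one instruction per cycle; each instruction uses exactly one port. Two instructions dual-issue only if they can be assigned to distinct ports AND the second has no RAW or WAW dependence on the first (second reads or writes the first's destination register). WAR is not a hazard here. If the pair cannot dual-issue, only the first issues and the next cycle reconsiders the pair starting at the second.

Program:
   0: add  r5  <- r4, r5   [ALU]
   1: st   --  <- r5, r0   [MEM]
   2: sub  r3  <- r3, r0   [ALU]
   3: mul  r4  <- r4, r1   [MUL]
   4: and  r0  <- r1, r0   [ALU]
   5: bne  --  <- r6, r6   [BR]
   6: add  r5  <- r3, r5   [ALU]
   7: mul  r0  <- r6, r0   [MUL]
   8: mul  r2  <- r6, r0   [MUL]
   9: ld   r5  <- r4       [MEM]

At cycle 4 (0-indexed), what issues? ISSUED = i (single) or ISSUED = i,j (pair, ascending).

t=0 i0:add ; RAW r5
t=1 i1/i2:st/sub ; pair
t=2 i3/i4:mul/and ; pair
t=3 i5/i6:bne/add ; pair
t=4 i7:mul ; no-port MUL/MUL
t=5 i8/i9:mul/ld ; pair

ISSUED = 7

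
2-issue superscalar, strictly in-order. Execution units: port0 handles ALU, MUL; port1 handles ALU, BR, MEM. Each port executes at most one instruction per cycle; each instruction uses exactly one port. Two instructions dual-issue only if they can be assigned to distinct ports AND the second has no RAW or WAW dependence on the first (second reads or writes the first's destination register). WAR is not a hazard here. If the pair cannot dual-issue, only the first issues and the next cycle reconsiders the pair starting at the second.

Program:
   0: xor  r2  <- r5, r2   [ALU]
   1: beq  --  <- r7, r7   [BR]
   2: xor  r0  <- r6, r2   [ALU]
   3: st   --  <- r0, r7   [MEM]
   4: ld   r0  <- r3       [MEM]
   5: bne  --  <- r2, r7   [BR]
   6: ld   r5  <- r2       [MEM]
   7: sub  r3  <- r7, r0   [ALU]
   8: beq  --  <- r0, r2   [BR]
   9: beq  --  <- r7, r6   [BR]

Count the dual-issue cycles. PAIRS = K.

PAIRS = 2

#0 head=0: xor beq i0+i1 pair
#1 head=2: xor i2 RAW r0
#2 head=3: st i3 no-port MEM/MEM
#3 head=4: ld i4 no-port MEM/BR
#4 head=5: bne i5 no-port BR/MEM
#5 head=6: ld sub i6+i7 pair
#6 head=8: beq i8 no-port BR/BR
#7 head=9: beq i9 tail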